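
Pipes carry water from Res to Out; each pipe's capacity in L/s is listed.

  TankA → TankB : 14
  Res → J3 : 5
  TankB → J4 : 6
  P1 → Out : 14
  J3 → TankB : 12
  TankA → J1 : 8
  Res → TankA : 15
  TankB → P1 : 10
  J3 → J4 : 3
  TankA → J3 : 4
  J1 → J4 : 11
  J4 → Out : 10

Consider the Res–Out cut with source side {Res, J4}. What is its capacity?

Edges leaving {Res, J4}: Res→TankA (15), Res→J3 (5), J4→Out (10).
Cut capacity = 15 + 5 + 10 = 30.

30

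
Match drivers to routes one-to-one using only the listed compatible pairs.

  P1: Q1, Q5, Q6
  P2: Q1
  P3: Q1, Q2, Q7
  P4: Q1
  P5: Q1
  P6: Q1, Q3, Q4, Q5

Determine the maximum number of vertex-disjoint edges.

4

Unit-capacity flow: source→left, listed edges, right→sink; max matching = max flow.
Augmenting path P1→Q1 (+1); matched 1.
Augmenting path P3→Q2 (+1); matched 2.
Augmenting path P6→Q3 (+1); matched 3.
Augmenting path P2→Q1→P1→Q5 (+1); matched 4.
No augmenting path remains; maximum matching = 4.
König certificate: {P1, P3, P6, Q1} is a vertex cover of size 4 (every listed pair touches it), so no matching can be larger.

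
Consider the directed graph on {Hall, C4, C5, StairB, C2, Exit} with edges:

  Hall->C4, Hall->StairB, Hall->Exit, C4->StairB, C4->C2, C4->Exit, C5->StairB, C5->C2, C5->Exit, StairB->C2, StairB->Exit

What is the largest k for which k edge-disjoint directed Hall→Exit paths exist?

Assign every edge capacity 1; by Menger, the answer equals the max flow.
Path Hall→Exit (+1); total 1.
Path Hall→C4→Exit (+1); total 2.
Path Hall→StairB→Exit (+1); total 3.
No residual Hall→Exit path; max flow = 3.
Certifying cut of size 3: {Hall→C4, Hall→Exit, Hall→StairB}.

3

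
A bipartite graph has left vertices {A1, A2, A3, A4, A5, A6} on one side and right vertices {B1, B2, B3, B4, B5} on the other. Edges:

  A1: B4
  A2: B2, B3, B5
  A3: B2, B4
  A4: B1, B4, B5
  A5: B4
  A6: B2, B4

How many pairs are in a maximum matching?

Unit-capacity flow: source→left, listed edges, right→sink; max matching = max flow.
Augmenting path A1→B4 (+1); matched 1.
Augmenting path A2→B2 (+1); matched 2.
Augmenting path A4→B1 (+1); matched 3.
Augmenting path A3→B2→A2→B3 (+1); matched 4.
No augmenting path remains; maximum matching = 4.
König certificate: {A2, A4, B2, B4} is a vertex cover of size 4 (every listed pair touches it), so no matching can be larger.

4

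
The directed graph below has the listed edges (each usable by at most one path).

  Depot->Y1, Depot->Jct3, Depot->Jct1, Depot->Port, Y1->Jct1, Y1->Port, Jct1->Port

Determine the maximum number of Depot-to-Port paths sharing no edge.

Assign every edge capacity 1; by Menger, the answer equals the max flow.
Path Depot→Port (+1); total 1.
Path Depot→Y1→Port (+1); total 2.
Path Depot→Jct1→Port (+1); total 3.
No residual Depot→Port path; max flow = 3.
Certifying cut of size 3: {Depot→Jct1, Depot→Port, Depot→Y1}.

3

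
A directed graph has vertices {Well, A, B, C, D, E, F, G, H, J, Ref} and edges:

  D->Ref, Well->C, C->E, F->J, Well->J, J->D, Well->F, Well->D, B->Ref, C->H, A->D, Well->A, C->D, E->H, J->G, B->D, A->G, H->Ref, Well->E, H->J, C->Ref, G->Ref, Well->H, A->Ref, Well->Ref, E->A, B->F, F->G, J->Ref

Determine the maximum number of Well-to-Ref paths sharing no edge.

7

Assign every edge capacity 1; by Menger, the answer equals the max flow.
Path Well→Ref (+1); total 1.
Path Well→A→Ref (+1); total 2.
Path Well→C→Ref (+1); total 3.
Path Well→D→Ref (+1); total 4.
Path Well→H→Ref (+1); total 5.
Path Well→J→Ref (+1); total 6.
Path Well→F→G→Ref (+1); total 7.
No residual Well→Ref path; max flow = 7.
Certifying cut of size 7: {A→Ref, D→Ref, G→Ref, H→Ref, J→Ref, Well→C, Well→Ref}.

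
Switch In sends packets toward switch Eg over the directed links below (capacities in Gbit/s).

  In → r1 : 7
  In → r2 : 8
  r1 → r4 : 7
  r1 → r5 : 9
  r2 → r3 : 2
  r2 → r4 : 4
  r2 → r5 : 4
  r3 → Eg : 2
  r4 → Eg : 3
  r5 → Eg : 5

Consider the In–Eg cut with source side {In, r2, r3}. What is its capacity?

Edges leaving {In, r2, r3}: In→r1 (7), r2→r4 (4), r2→r5 (4), r3→Eg (2).
Cut capacity = 7 + 4 + 4 + 2 = 17.

17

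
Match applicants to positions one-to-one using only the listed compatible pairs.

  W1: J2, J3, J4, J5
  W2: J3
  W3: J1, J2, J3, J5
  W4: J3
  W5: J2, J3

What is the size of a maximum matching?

Unit-capacity flow: source→left, listed edges, right→sink; max matching = max flow.
Augmenting path W1→J2 (+1); matched 1.
Augmenting path W2→J3 (+1); matched 2.
Augmenting path W3→J1 (+1); matched 3.
Augmenting path W5→J2→W1→J4 (+1); matched 4.
No augmenting path remains; maximum matching = 4.
König certificate: {W1, W3, W5, J3} is a vertex cover of size 4 (every listed pair touches it), so no matching can be larger.

4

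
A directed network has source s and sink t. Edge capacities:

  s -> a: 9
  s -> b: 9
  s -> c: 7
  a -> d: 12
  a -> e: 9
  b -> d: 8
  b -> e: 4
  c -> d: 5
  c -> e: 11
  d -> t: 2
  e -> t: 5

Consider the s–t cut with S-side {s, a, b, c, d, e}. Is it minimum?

Yes — it is a minimum cut (capacity 7).

Given cut capacity: 2 + 5 = 7.
Augment s→a→d→t: bottleneck 2, flow now 2.
Augment s→a→e→t: bottleneck 5, flow now 7.
No augmenting path remains; maximum flow = 7.
Cut capacity 7 equals the max flow, so it is a minimum cut.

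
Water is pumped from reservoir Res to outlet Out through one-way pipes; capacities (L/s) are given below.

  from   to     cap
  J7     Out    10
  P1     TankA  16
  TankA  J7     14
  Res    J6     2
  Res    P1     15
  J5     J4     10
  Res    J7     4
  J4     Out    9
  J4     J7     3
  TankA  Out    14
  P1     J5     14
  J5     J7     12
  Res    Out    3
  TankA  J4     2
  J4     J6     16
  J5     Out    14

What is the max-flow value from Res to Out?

Augment Res→Out: bottleneck 3, flow now 3.
Augment Res→J7→Out: bottleneck 4, flow now 7.
Augment Res→P1→TankA→Out: bottleneck 14, flow now 21.
Augment Res→P1→J5→Out: bottleneck 1, flow now 22.
No augmenting path remains; maximum flow = 22.
In the residual graph, reachable from Res: {Res, J6}.
Min-cut edges: Res→P1 (15), Res→J7 (4), Res→Out (3); capacity 15 + 4 + 3 = 22.
This cut is saturated, so no flow can exceed 22.

22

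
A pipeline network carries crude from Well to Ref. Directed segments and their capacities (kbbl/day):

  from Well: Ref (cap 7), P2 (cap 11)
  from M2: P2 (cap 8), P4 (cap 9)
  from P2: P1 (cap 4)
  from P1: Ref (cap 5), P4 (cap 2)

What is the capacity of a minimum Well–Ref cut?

11

Augment Well→Ref: bottleneck 7, flow now 7.
Augment Well→P2→P1→Ref: bottleneck 4, flow now 11.
No augmenting path remains; maximum flow = 11.
By max-flow min-cut, the minimum cut capacity equals the max flow.
In the residual graph, reachable from Well: {Well, P2}.
Min-cut edges: Well→Ref (7), P2→P1 (4); capacity 7 + 4 = 11.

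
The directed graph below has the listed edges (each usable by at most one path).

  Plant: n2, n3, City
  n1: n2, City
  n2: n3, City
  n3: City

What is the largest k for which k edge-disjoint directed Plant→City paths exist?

Assign every edge capacity 1; by Menger, the answer equals the max flow.
Path Plant→City (+1); total 1.
Path Plant→n2→City (+1); total 2.
Path Plant→n3→City (+1); total 3.
No residual Plant→City path; max flow = 3.
Certifying cut of size 3: {Plant→City, Plant→n2, Plant→n3}.

3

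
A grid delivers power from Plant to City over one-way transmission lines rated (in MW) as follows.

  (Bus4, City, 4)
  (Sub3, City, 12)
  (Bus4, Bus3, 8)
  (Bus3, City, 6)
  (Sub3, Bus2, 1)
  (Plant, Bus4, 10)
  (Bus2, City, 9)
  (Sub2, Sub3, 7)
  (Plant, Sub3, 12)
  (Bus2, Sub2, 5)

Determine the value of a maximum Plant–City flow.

22

Augment Plant→Bus4→City: bottleneck 4, flow now 4.
Augment Plant→Sub3→City: bottleneck 12, flow now 16.
Augment Plant→Bus4→Bus3→City: bottleneck 6, flow now 22.
No augmenting path remains; maximum flow = 22.
In the residual graph, reachable from Plant: {Plant}.
Min-cut edges: Plant→Bus4 (10), Plant→Sub3 (12); capacity 10 + 12 = 22.
This cut is saturated, so no flow can exceed 22.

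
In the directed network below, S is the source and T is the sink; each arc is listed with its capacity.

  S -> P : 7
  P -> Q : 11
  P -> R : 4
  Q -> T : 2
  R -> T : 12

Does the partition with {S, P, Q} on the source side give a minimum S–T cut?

Yes — it is a minimum cut (capacity 6).

Given cut capacity: 4 + 2 = 6.
Augment S→P→Q→T: bottleneck 2, flow now 2.
Augment S→P→R→T: bottleneck 4, flow now 6.
No augmenting path remains; maximum flow = 6.
Cut capacity 6 equals the max flow, so it is a minimum cut.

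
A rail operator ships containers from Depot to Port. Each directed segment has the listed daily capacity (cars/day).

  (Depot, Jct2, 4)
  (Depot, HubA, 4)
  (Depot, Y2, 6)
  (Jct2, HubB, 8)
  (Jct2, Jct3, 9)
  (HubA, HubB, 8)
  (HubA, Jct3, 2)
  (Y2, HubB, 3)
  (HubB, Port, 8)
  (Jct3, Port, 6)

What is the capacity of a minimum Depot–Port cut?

11

Augment Depot→Jct2→HubB→Port: bottleneck 4, flow now 4.
Augment Depot→HubA→HubB→Port: bottleneck 4, flow now 8.
Augment Depot→Y2→HubB→Jct2→Jct3→Port: bottleneck 3, flow now 11. (uses reverse residual edge)
No augmenting path remains; maximum flow = 11.
By max-flow min-cut, the minimum cut capacity equals the max flow.
In the residual graph, reachable from Depot: {Depot, Y2}.
Min-cut edges: Depot→Jct2 (4), Depot→HubA (4), Y2→HubB (3); capacity 4 + 4 + 3 = 11.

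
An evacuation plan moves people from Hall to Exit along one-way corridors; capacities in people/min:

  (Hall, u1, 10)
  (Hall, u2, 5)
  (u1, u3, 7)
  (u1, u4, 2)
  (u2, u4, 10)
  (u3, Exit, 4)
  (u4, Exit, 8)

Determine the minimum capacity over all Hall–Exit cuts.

Augment Hall→u1→u3→Exit: bottleneck 4, flow now 4.
Augment Hall→u1→u4→Exit: bottleneck 2, flow now 6.
Augment Hall→u2→u4→Exit: bottleneck 5, flow now 11.
No augmenting path remains; maximum flow = 11.
By max-flow min-cut, the minimum cut capacity equals the max flow.
In the residual graph, reachable from Hall: {Hall, u1, u3}.
Min-cut edges: Hall→u2 (5), u1→u4 (2), u3→Exit (4); capacity 5 + 2 + 4 = 11.

11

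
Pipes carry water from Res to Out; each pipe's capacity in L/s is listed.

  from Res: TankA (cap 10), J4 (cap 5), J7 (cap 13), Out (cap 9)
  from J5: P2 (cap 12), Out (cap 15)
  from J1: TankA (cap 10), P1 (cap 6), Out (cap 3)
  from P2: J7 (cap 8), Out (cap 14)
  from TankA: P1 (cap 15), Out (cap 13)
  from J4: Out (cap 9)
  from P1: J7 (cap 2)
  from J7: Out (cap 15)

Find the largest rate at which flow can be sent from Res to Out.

Augment Res→Out: bottleneck 9, flow now 9.
Augment Res→TankA→Out: bottleneck 10, flow now 19.
Augment Res→J4→Out: bottleneck 5, flow now 24.
Augment Res→J7→Out: bottleneck 13, flow now 37.
No augmenting path remains; maximum flow = 37.
In the residual graph, reachable from Res: {Res}.
Min-cut edges: Res→TankA (10), Res→J4 (5), Res→J7 (13), Res→Out (9); capacity 10 + 5 + 13 + 9 = 37.
This cut is saturated, so no flow can exceed 37.

37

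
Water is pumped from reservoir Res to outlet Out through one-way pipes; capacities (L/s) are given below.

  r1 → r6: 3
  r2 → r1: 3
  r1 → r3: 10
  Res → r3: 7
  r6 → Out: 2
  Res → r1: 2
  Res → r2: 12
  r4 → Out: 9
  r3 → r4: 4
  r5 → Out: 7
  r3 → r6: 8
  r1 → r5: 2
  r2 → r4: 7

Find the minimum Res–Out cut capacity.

Augment Res→r1→r5→Out: bottleneck 2, flow now 2.
Augment Res→r2→r4→Out: bottleneck 7, flow now 9.
Augment Res→r3→r4→Out: bottleneck 2, flow now 11.
Augment Res→r3→r6→Out: bottleneck 2, flow now 13.
No augmenting path remains; maximum flow = 13.
By max-flow min-cut, the minimum cut capacity equals the max flow.
In the residual graph, reachable from Res: {Res, r1, r2, r3, r4, r6}.
Min-cut edges: r1→r5 (2), r4→Out (9), r6→Out (2); capacity 2 + 9 + 2 = 13.

13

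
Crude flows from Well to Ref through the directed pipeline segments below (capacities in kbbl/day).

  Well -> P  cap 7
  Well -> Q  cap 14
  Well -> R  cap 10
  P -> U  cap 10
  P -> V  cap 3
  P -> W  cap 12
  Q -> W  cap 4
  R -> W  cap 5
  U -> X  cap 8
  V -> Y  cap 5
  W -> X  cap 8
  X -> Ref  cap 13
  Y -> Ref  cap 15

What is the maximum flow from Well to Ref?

15

Augment Well→P→U→X→Ref: bottleneck 7, flow now 7.
Augment Well→Q→W→X→Ref: bottleneck 4, flow now 11.
Augment Well→R→W→X→Ref: bottleneck 2, flow now 13.
Augment Well→R→W→X→U→P→V→Y→Ref: bottleneck 2, flow now 15. (uses reverse residual edge)
No augmenting path remains; maximum flow = 15.
In the residual graph, reachable from Well: {Well, Q, R, W}.
Min-cut edges: Well→P (7), W→X (8); capacity 7 + 8 = 15.
This cut is saturated, so no flow can exceed 15.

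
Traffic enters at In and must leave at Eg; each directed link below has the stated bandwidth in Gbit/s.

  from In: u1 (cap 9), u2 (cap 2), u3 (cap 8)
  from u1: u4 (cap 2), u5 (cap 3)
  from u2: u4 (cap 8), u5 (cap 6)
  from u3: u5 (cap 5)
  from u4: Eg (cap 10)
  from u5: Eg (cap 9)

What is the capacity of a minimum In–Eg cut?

12

Augment In→u1→u4→Eg: bottleneck 2, flow now 2.
Augment In→u1→u5→Eg: bottleneck 3, flow now 5.
Augment In→u2→u4→Eg: bottleneck 2, flow now 7.
Augment In→u3→u5→Eg: bottleneck 5, flow now 12.
No augmenting path remains; maximum flow = 12.
By max-flow min-cut, the minimum cut capacity equals the max flow.
In the residual graph, reachable from In: {In, u1, u3}.
Min-cut edges: In→u2 (2), u1→u4 (2), u1→u5 (3), u3→u5 (5); capacity 2 + 2 + 3 + 5 = 12.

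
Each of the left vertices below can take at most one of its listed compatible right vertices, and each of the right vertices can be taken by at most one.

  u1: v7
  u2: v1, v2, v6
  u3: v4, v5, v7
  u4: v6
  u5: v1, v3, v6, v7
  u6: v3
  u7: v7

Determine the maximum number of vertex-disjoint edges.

Unit-capacity flow: source→left, listed edges, right→sink; max matching = max flow.
Augmenting path u1→v7 (+1); matched 1.
Augmenting path u2→v1 (+1); matched 2.
Augmenting path u3→v4 (+1); matched 3.
Augmenting path u4→v6 (+1); matched 4.
Augmenting path u5→v3 (+1); matched 5.
Augmenting path u6→v3→u5→v1→u2→v2 (+1); matched 6.
No augmenting path remains; maximum matching = 6.
König certificate: {u2, u3, u4, u5, u6, v7} is a vertex cover of size 6 (every listed pair touches it), so no matching can be larger.

6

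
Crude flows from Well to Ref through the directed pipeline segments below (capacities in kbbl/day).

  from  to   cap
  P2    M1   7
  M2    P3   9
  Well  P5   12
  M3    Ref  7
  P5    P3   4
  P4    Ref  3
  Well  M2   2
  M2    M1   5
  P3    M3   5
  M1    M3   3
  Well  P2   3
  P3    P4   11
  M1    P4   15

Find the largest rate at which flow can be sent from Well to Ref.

9

Augment Well→P5→P3→P4→Ref: bottleneck 3, flow now 3.
Augment Well→P5→P3→M3→Ref: bottleneck 1, flow now 4.
Augment Well→P2→M1→M3→Ref: bottleneck 3, flow now 7.
Augment Well→M2→P3→M3→Ref: bottleneck 2, flow now 9.
No augmenting path remains; maximum flow = 9.
In the residual graph, reachable from Well: {Well, P5}.
Min-cut edges: Well→P2 (3), Well→M2 (2), P5→P3 (4); capacity 3 + 2 + 4 = 9.
This cut is saturated, so no flow can exceed 9.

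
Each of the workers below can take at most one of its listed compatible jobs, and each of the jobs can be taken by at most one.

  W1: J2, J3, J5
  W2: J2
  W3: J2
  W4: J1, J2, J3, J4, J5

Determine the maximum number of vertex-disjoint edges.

Unit-capacity flow: source→left, listed edges, right→sink; max matching = max flow.
Augmenting path W1→J2 (+1); matched 1.
Augmenting path W4→J1 (+1); matched 2.
Augmenting path W2→J2→W1→J3 (+1); matched 3.
No augmenting path remains; maximum matching = 3.
König certificate: {W1, W4, J2} is a vertex cover of size 3 (every listed pair touches it), so no matching can be larger.

3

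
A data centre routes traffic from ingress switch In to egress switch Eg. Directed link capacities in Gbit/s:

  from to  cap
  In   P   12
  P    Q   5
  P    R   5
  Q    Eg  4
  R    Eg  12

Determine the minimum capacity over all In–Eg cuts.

9

Augment In→P→Q→Eg: bottleneck 4, flow now 4.
Augment In→P→R→Eg: bottleneck 5, flow now 9.
No augmenting path remains; maximum flow = 9.
By max-flow min-cut, the minimum cut capacity equals the max flow.
In the residual graph, reachable from In: {In, P, Q}.
Min-cut edges: P→R (5), Q→Eg (4); capacity 5 + 4 = 9.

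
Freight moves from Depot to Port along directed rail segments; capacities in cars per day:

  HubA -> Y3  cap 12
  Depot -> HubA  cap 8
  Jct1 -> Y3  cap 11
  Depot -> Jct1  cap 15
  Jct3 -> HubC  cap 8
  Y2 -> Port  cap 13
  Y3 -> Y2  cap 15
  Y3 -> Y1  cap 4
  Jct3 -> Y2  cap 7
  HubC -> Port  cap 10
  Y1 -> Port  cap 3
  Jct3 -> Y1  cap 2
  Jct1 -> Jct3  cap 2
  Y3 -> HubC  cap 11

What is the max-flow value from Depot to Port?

21

Augment Depot→HubA→Y3→Y2→Port: bottleneck 8, flow now 8.
Augment Depot→Jct1→Jct3→Y2→Port: bottleneck 2, flow now 10.
Augment Depot→Jct1→Y3→Y2→Port: bottleneck 3, flow now 13.
Augment Depot→Jct1→Y3→HubC→Port: bottleneck 8, flow now 21.
No augmenting path remains; maximum flow = 21.
In the residual graph, reachable from Depot: {Depot, Jct1}.
Min-cut edges: Depot→HubA (8), Jct1→Jct3 (2), Jct1→Y3 (11); capacity 8 + 2 + 11 = 21.
This cut is saturated, so no flow can exceed 21.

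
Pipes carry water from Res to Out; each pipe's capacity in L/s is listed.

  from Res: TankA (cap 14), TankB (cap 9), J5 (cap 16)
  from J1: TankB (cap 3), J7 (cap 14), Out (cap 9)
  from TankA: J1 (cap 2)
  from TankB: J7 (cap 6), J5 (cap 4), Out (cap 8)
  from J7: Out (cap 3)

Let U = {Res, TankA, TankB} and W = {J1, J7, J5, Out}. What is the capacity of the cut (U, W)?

Edges leaving {Res, TankA, TankB}: Res→J5 (16), TankA→J1 (2), TankB→J7 (6), TankB→J5 (4), TankB→Out (8).
Cut capacity = 16 + 2 + 6 + 4 + 8 = 36.

36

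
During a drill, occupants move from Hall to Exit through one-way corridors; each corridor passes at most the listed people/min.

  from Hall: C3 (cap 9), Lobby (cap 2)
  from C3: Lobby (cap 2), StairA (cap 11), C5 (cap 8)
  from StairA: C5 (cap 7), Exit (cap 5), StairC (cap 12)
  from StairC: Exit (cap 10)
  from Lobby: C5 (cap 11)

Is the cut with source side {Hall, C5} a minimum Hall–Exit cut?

No — its capacity is 11, but the minimum cut has capacity 9.

Given cut capacity: 9 + 2 = 11.
Augment Hall→C3→StairA→Exit: bottleneck 5, flow now 5.
Augment Hall→C3→StairA→StairC→Exit: bottleneck 4, flow now 9.
No augmenting path remains; maximum flow = 9.
In the residual graph, reachable from Hall: {Hall, Lobby, C5}.
Min-cut edges: Hall→C3 (9); capacity 9 = 9.
Cut capacity 11 exceeds the max flow 9, so it is not minimum.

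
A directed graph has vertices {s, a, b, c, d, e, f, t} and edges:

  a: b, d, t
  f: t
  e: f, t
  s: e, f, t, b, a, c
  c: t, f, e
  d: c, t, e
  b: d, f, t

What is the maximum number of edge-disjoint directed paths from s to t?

6

Assign every edge capacity 1; by Menger, the answer equals the max flow.
Path s→t (+1); total 1.
Path s→a→t (+1); total 2.
Path s→b→t (+1); total 3.
Path s→c→t (+1); total 4.
Path s→e→t (+1); total 5.
Path s→f→t (+1); total 6.
No residual s→t path; max flow = 6.
Certifying cut of size 6: {s→a, s→b, s→c, s→e, s→f, s→t}.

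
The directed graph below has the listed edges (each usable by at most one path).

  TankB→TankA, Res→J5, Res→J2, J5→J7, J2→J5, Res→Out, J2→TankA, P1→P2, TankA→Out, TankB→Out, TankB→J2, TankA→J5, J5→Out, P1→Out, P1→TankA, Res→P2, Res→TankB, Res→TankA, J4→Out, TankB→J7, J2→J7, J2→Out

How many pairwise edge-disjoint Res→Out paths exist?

Assign every edge capacity 1; by Menger, the answer equals the max flow.
Path Res→Out (+1); total 1.
Path Res→TankB→Out (+1); total 2.
Path Res→J2→Out (+1); total 3.
Path Res→TankA→Out (+1); total 4.
Path Res→J5→Out (+1); total 5.
No residual Res→Out path; max flow = 5.
Certifying cut of size 5: {Res→J2, Res→J5, Res→Out, Res→TankA, Res→TankB}.

5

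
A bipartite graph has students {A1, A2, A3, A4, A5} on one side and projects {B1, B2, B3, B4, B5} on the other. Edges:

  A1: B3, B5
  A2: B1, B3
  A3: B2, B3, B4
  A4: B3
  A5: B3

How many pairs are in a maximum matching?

4

Unit-capacity flow: source→left, listed edges, right→sink; max matching = max flow.
Augmenting path A1→B3 (+1); matched 1.
Augmenting path A2→B1 (+1); matched 2.
Augmenting path A3→B2 (+1); matched 3.
Augmenting path A4→B3→A1→B5 (+1); matched 4.
No augmenting path remains; maximum matching = 4.
König certificate: {A1, A2, A3, B3} is a vertex cover of size 4 (every listed pair touches it), so no matching can be larger.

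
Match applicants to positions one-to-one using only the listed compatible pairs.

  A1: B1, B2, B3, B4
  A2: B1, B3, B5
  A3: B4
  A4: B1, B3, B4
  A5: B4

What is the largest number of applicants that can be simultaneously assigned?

Unit-capacity flow: source→left, listed edges, right→sink; max matching = max flow.
Augmenting path A1→B1 (+1); matched 1.
Augmenting path A2→B3 (+1); matched 2.
Augmenting path A3→B4 (+1); matched 3.
Augmenting path A4→B1→A1→B2 (+1); matched 4.
No augmenting path remains; maximum matching = 4.
König certificate: {A1, A2, A4, B4} is a vertex cover of size 4 (every listed pair touches it), so no matching can be larger.

4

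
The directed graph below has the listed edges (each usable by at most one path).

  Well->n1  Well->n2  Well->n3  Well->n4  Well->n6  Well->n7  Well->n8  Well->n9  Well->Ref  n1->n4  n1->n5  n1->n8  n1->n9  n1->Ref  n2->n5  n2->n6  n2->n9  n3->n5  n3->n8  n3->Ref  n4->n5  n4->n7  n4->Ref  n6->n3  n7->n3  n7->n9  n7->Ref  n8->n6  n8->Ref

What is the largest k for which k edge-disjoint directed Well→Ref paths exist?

Assign every edge capacity 1; by Menger, the answer equals the max flow.
Path Well→Ref (+1); total 1.
Path Well→n1→Ref (+1); total 2.
Path Well→n3→Ref (+1); total 3.
Path Well→n4→Ref (+1); total 4.
Path Well→n7→Ref (+1); total 5.
Path Well→n8→Ref (+1); total 6.
No residual Well→Ref path; max flow = 6.
Certifying cut of size 6: {Well→Ref, Well→n1, Well→n4, Well→n7, n3→Ref, n8→Ref}.

6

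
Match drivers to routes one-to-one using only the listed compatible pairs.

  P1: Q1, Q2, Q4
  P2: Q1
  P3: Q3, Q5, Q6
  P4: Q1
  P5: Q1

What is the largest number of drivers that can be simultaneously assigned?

3

Unit-capacity flow: source→left, listed edges, right→sink; max matching = max flow.
Augmenting path P1→Q1 (+1); matched 1.
Augmenting path P3→Q3 (+1); matched 2.
Augmenting path P2→Q1→P1→Q2 (+1); matched 3.
No augmenting path remains; maximum matching = 3.
König certificate: {P1, P3, Q1} is a vertex cover of size 3 (every listed pair touches it), so no matching can be larger.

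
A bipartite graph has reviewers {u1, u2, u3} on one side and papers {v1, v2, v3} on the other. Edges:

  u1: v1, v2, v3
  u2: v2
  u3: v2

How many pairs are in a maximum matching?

2

Unit-capacity flow: source→left, listed edges, right→sink; max matching = max flow.
Augmenting path u1→v1 (+1); matched 1.
Augmenting path u2→v2 (+1); matched 2.
No augmenting path remains; maximum matching = 2.
König certificate: {u1, v2} is a vertex cover of size 2 (every listed pair touches it), so no matching can be larger.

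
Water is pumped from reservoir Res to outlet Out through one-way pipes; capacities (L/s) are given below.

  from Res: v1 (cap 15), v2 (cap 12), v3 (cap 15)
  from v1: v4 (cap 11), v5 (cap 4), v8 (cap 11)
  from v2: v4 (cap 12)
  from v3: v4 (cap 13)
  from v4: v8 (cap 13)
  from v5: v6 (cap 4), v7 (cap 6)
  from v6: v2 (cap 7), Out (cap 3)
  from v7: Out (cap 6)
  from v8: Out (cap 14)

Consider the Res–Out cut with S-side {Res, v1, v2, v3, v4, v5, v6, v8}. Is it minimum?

No — its capacity is 23, but the minimum cut has capacity 18.

Given cut capacity: 6 + 3 + 14 = 23.
Augment Res→v1→v8→Out: bottleneck 11, flow now 11.
Augment Res→v1→v4→v8→Out: bottleneck 3, flow now 14.
Augment Res→v1→v5→v6→Out: bottleneck 1, flow now 15.
Augment Res→v2→v4→v1→v5→v6→Out: bottleneck 2, flow now 17. (uses reverse residual edge)
Augment Res→v2→v4→v1→v5→v7→Out: bottleneck 1, flow now 18. (uses reverse residual edge)
No augmenting path remains; maximum flow = 18.
In the residual graph, reachable from Res: {Res, v1, v2, v3, v4, v8}.
Min-cut edges: v1→v5 (4), v8→Out (14); capacity 4 + 14 = 18.
Cut capacity 23 exceeds the max flow 18, so it is not minimum.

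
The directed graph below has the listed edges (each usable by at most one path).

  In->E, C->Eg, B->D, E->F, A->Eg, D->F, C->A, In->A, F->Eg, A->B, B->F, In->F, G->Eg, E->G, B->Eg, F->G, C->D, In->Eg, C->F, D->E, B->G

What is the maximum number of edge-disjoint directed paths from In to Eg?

Assign every edge capacity 1; by Menger, the answer equals the max flow.
Path In→Eg (+1); total 1.
Path In→A→Eg (+1); total 2.
Path In→F→Eg (+1); total 3.
Path In→E→G→Eg (+1); total 4.
No residual In→Eg path; max flow = 4.
Certifying cut of size 4: {In→A, In→E, In→Eg, In→F}.

4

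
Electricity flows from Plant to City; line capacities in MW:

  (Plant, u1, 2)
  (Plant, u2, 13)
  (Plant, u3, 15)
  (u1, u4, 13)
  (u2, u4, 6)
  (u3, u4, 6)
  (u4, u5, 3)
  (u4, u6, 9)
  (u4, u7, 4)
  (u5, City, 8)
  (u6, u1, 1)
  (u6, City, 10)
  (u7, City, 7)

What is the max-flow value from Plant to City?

Augment Plant→u1→u4→u5→City: bottleneck 2, flow now 2.
Augment Plant→u2→u4→u5→City: bottleneck 1, flow now 3.
Augment Plant→u2→u4→u6→City: bottleneck 5, flow now 8.
Augment Plant→u3→u4→u6→City: bottleneck 4, flow now 12.
Augment Plant→u3→u4→u7→City: bottleneck 2, flow now 14.
No augmenting path remains; maximum flow = 14.
In the residual graph, reachable from Plant: {Plant, u2, u3}.
Min-cut edges: Plant→u1 (2), u2→u4 (6), u3→u4 (6); capacity 2 + 6 + 6 = 14.
This cut is saturated, so no flow can exceed 14.

14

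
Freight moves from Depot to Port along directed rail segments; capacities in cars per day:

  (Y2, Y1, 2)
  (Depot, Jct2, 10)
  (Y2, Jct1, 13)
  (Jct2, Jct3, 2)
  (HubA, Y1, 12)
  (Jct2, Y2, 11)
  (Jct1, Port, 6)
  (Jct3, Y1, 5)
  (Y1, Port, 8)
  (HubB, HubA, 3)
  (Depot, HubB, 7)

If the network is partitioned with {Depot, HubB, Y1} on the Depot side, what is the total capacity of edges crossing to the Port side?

Edges leaving {Depot, HubB, Y1}: Depot→Jct2 (10), HubB→HubA (3), Y1→Port (8).
Cut capacity = 10 + 3 + 8 = 21.

21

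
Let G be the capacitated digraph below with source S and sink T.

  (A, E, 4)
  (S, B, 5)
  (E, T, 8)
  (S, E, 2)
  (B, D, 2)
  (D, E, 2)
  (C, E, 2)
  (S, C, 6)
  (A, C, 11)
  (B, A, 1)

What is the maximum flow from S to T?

Augment S→E→T: bottleneck 2, flow now 2.
Augment S→C→E→T: bottleneck 2, flow now 4.
Augment S→B→A→E→T: bottleneck 1, flow now 5.
Augment S→B→D→E→T: bottleneck 2, flow now 7.
No augmenting path remains; maximum flow = 7.
In the residual graph, reachable from S: {S, B, C}.
Min-cut edges: S→E (2), B→A (1), B→D (2), C→E (2); capacity 2 + 1 + 2 + 2 = 7.
This cut is saturated, so no flow can exceed 7.

7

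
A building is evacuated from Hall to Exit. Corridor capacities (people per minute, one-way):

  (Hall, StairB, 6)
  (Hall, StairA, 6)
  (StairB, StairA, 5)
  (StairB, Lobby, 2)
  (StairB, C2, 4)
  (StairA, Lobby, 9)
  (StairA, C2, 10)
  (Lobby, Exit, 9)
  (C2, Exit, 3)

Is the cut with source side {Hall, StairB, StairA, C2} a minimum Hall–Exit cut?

Given cut capacity: 2 + 9 + 3 = 14.
Augment Hall→StairB→Lobby→Exit: bottleneck 2, flow now 2.
Augment Hall→StairB→C2→Exit: bottleneck 3, flow now 5.
Augment Hall→StairA→Lobby→Exit: bottleneck 6, flow now 11.
Augment Hall→StairB→StairA→Lobby→Exit: bottleneck 1, flow now 12.
No augmenting path remains; maximum flow = 12.
In the residual graph, reachable from Hall: {Hall}.
Min-cut edges: Hall→StairB (6), Hall→StairA (6); capacity 6 + 6 = 12.
Cut capacity 14 exceeds the max flow 12, so it is not minimum.

No — its capacity is 14, but the minimum cut has capacity 12.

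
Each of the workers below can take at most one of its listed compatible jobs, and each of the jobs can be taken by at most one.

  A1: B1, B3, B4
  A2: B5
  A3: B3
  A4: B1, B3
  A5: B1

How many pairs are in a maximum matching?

Unit-capacity flow: source→left, listed edges, right→sink; max matching = max flow.
Augmenting path A1→B1 (+1); matched 1.
Augmenting path A2→B5 (+1); matched 2.
Augmenting path A3→B3 (+1); matched 3.
Augmenting path A4→B1→A1→B4 (+1); matched 4.
No augmenting path remains; maximum matching = 4.
König certificate: {A1, A2, B1, B3} is a vertex cover of size 4 (every listed pair touches it), so no matching can be larger.

4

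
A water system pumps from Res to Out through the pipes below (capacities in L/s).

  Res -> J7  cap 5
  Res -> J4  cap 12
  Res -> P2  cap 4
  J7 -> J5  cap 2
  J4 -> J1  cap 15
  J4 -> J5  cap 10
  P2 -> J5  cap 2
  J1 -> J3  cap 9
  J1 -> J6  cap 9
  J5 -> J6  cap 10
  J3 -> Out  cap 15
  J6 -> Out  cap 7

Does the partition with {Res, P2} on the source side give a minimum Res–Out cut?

No — its capacity is 19, but the minimum cut has capacity 16.

Given cut capacity: 5 + 12 + 2 = 19.
Augment Res→J7→J5→J6→Out: bottleneck 2, flow now 2.
Augment Res→J4→J1→J3→Out: bottleneck 9, flow now 11.
Augment Res→J4→J1→J6→Out: bottleneck 3, flow now 14.
Augment Res→P2→J5→J6→Out: bottleneck 2, flow now 16.
No augmenting path remains; maximum flow = 16.
In the residual graph, reachable from Res: {Res, J7, P2}.
Min-cut edges: Res→J4 (12), J7→J5 (2), P2→J5 (2); capacity 12 + 2 + 2 = 16.
Cut capacity 19 exceeds the max flow 16, so it is not minimum.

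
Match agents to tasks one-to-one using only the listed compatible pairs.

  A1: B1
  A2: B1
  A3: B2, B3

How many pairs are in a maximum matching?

2

Unit-capacity flow: source→left, listed edges, right→sink; max matching = max flow.
Augmenting path A1→B1 (+1); matched 1.
Augmenting path A3→B2 (+1); matched 2.
No augmenting path remains; maximum matching = 2.
König certificate: {A3, B1} is a vertex cover of size 2 (every listed pair touches it), so no matching can be larger.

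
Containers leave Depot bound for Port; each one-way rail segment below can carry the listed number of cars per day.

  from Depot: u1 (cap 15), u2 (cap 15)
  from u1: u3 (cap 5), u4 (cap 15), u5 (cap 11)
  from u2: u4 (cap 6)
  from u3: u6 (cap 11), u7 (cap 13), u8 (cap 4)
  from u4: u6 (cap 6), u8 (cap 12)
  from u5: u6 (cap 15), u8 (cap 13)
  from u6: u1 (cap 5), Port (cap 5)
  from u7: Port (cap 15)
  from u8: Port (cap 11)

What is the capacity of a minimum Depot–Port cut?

Augment Depot→u1→u3→u6→Port: bottleneck 5, flow now 5.
Augment Depot→u1→u4→u8→Port: bottleneck 10, flow now 15.
Augment Depot→u2→u4→u8→Port: bottleneck 1, flow now 16.
Augment Depot→u2→u4→u6→u3→u7→Port: bottleneck 5, flow now 21. (uses reverse residual edge)
No augmenting path remains; maximum flow = 21.
By max-flow min-cut, the minimum cut capacity equals the max flow.
In the residual graph, reachable from Depot: {Depot, u2}.
Min-cut edges: Depot→u1 (15), u2→u4 (6); capacity 15 + 6 = 21.

21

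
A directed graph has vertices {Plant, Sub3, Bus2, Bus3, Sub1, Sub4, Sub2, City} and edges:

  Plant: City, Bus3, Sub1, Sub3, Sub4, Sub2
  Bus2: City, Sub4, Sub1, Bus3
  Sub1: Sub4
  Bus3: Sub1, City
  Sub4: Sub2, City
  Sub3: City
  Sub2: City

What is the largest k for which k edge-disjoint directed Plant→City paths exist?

5

Assign every edge capacity 1; by Menger, the answer equals the max flow.
Path Plant→City (+1); total 1.
Path Plant→Sub3→City (+1); total 2.
Path Plant→Bus3→City (+1); total 3.
Path Plant→Sub4→City (+1); total 4.
Path Plant→Sub2→City (+1); total 5.
No residual Plant→City path; max flow = 5.
Certifying cut of size 5: {Plant→Bus3, Plant→City, Plant→Sub3, Sub2→City, Sub4→City}.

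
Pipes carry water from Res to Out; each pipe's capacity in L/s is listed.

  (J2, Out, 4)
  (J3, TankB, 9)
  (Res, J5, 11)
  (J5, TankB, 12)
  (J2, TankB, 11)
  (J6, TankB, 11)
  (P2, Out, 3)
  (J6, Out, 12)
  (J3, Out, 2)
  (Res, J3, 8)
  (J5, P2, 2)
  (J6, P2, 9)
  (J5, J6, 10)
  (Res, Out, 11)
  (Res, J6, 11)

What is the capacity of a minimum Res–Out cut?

28

Augment Res→Out: bottleneck 11, flow now 11.
Augment Res→J3→Out: bottleneck 2, flow now 13.
Augment Res→J6→Out: bottleneck 11, flow now 24.
Augment Res→J5→J6→Out: bottleneck 1, flow now 25.
Augment Res→J5→P2→Out: bottleneck 2, flow now 27.
Augment Res→J5→J6→P2→Out: bottleneck 1, flow now 28.
No augmenting path remains; maximum flow = 28.
By max-flow min-cut, the minimum cut capacity equals the max flow.
In the residual graph, reachable from Res: {Res, J5, J3, J6, P2, TankB}.
Min-cut edges: Res→Out (11), J3→Out (2), J6→Out (12), P2→Out (3); capacity 11 + 2 + 12 + 3 = 28.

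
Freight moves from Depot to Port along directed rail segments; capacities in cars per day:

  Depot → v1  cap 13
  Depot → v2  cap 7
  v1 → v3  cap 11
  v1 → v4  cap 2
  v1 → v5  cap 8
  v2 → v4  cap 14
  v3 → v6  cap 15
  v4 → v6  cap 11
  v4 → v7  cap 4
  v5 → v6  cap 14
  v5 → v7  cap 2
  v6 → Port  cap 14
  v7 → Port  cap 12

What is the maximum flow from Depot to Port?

Augment Depot→v1→v3→v6→Port: bottleneck 11, flow now 11.
Augment Depot→v1→v4→v6→Port: bottleneck 2, flow now 13.
Augment Depot→v2→v4→v6→Port: bottleneck 1, flow now 14.
Augment Depot→v2→v4→v7→Port: bottleneck 4, flow now 18.
Augment Depot→v2→v4→v1→v5→v7→Port: bottleneck 2, flow now 20. (uses reverse residual edge)
No augmenting path remains; maximum flow = 20.
In the residual graph, reachable from Depot: {Depot}.
Min-cut edges: Depot→v1 (13), Depot→v2 (7); capacity 13 + 7 = 20.
This cut is saturated, so no flow can exceed 20.

20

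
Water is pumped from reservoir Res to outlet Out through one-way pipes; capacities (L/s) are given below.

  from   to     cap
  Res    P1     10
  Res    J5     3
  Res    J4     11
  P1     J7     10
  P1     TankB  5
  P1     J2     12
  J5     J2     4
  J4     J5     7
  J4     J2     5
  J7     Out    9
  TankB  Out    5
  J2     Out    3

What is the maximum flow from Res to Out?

Augment Res→P1→J7→Out: bottleneck 9, flow now 9.
Augment Res→P1→TankB→Out: bottleneck 1, flow now 10.
Augment Res→J5→J2→Out: bottleneck 3, flow now 13.
No augmenting path remains; maximum flow = 13.
In the residual graph, reachable from Res: {Res, J5, J4, J2}.
Min-cut edges: Res→P1 (10), J2→Out (3); capacity 10 + 3 = 13.
This cut is saturated, so no flow can exceed 13.

13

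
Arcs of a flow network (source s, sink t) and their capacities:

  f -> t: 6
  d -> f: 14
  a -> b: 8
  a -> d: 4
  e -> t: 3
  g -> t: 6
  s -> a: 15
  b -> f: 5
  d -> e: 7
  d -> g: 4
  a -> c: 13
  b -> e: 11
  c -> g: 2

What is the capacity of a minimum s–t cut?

14

Augment s→a→b→e→t: bottleneck 3, flow now 3.
Augment s→a→b→f→t: bottleneck 5, flow now 8.
Augment s→a→c→g→t: bottleneck 2, flow now 10.
Augment s→a→d→f→t: bottleneck 1, flow now 11.
Augment s→a→d→g→t: bottleneck 3, flow now 14.
No augmenting path remains; maximum flow = 14.
By max-flow min-cut, the minimum cut capacity equals the max flow.
In the residual graph, reachable from s: {s, a, c}.
Min-cut edges: a→b (8), a→d (4), c→g (2); capacity 8 + 4 + 2 = 14.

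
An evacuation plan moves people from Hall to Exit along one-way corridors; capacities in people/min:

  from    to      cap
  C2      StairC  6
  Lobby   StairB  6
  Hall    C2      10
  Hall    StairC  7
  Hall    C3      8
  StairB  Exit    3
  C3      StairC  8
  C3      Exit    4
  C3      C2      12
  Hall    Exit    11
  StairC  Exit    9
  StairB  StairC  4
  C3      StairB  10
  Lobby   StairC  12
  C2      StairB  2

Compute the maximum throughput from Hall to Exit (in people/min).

27

Augment Hall→Exit: bottleneck 11, flow now 11.
Augment Hall→C3→Exit: bottleneck 4, flow now 15.
Augment Hall→StairC→Exit: bottleneck 7, flow now 22.
Augment Hall→C3→StairB→Exit: bottleneck 3, flow now 25.
Augment Hall→C3→StairC→Exit: bottleneck 1, flow now 26.
Augment Hall→C2→StairC→Exit: bottleneck 1, flow now 27.
No augmenting path remains; maximum flow = 27.
In the residual graph, reachable from Hall: {Hall, C3, C2, StairB, StairC}.
Min-cut edges: Hall→Exit (11), C3→Exit (4), StairB→Exit (3), StairC→Exit (9); capacity 11 + 4 + 3 + 9 = 27.
This cut is saturated, so no flow can exceed 27.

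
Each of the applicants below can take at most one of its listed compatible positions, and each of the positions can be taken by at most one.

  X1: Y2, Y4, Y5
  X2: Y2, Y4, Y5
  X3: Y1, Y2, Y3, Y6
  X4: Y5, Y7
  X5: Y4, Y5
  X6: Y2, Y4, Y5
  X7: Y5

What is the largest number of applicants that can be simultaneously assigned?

5

Unit-capacity flow: source→left, listed edges, right→sink; max matching = max flow.
Augmenting path X1→Y2 (+1); matched 1.
Augmenting path X2→Y4 (+1); matched 2.
Augmenting path X3→Y1 (+1); matched 3.
Augmenting path X4→Y5 (+1); matched 4.
Augmenting path X5→Y5→X4→Y7 (+1); matched 5.
No augmenting path remains; maximum matching = 5.
König certificate: {X3, X4, Y2, Y4, Y5} is a vertex cover of size 5 (every listed pair touches it), so no matching can be larger.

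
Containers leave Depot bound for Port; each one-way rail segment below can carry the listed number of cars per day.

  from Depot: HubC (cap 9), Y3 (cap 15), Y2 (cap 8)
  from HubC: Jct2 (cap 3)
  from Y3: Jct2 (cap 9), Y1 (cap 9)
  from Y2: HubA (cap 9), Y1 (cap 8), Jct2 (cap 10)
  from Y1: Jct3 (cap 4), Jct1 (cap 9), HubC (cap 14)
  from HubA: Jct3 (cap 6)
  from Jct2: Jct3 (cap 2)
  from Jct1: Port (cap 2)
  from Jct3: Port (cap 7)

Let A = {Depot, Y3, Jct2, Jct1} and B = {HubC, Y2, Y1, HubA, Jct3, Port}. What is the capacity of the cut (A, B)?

Edges leaving {Depot, Y3, Jct2, Jct1}: Depot→HubC (9), Depot→Y2 (8), Y3→Y1 (9), Jct2→Jct3 (2), Jct1→Port (2).
Cut capacity = 9 + 8 + 9 + 2 + 2 = 30.

30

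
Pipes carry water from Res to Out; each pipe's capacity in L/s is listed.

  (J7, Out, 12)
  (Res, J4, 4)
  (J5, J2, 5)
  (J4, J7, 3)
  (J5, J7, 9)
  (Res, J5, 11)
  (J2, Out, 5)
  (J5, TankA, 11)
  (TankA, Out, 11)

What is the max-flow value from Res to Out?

14

Augment Res→J5→J7→Out: bottleneck 9, flow now 9.
Augment Res→J5→J2→Out: bottleneck 2, flow now 11.
Augment Res→J4→J7→Out: bottleneck 3, flow now 14.
No augmenting path remains; maximum flow = 14.
In the residual graph, reachable from Res: {Res, J4}.
Min-cut edges: Res→J5 (11), J4→J7 (3); capacity 11 + 3 = 14.
This cut is saturated, so no flow can exceed 14.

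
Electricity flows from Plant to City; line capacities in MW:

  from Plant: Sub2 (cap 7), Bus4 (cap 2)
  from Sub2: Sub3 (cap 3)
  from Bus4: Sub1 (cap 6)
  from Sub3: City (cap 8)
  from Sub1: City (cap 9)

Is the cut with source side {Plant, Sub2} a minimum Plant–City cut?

Given cut capacity: 2 + 3 = 5.
Augment Plant→Sub2→Sub3→City: bottleneck 3, flow now 3.
Augment Plant→Bus4→Sub1→City: bottleneck 2, flow now 5.
No augmenting path remains; maximum flow = 5.
Cut capacity 5 equals the max flow, so it is a minimum cut.

Yes — it is a minimum cut (capacity 5).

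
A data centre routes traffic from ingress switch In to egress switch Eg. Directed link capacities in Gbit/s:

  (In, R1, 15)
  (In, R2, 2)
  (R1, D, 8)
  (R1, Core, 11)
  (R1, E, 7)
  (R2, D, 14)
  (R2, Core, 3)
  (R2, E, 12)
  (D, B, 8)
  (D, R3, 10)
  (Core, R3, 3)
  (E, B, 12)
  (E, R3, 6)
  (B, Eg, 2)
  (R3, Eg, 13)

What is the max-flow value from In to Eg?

15

Augment In→R1→D→B→Eg: bottleneck 2, flow now 2.
Augment In→R1→D→R3→Eg: bottleneck 6, flow now 8.
Augment In→R1→Core→R3→Eg: bottleneck 3, flow now 11.
Augment In→R1→E→R3→Eg: bottleneck 4, flow now 15.
No augmenting path remains; maximum flow = 15.
In the residual graph, reachable from In: {In, R1, R2, D, Core, E, B, R3}.
Min-cut edges: B→Eg (2), R3→Eg (13); capacity 2 + 13 = 15.
This cut is saturated, so no flow can exceed 15.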